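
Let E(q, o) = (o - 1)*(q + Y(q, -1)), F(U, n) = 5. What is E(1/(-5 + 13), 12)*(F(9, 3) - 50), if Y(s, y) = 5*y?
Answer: 19305/8 ≈ 2413.1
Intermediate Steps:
E(q, o) = (-1 + o)*(-5 + q) (E(q, o) = (o - 1)*(q + 5*(-1)) = (-1 + o)*(q - 5) = (-1 + o)*(-5 + q))
E(1/(-5 + 13), 12)*(F(9, 3) - 50) = (5 - 1/(-5 + 13) - 5*12 + 12/(-5 + 13))*(5 - 50) = (5 - 1/8 - 60 + 12/8)*(-45) = (5 - 1*⅛ - 60 + 12*(⅛))*(-45) = (5 - ⅛ - 60 + 3/2)*(-45) = -429/8*(-45) = 19305/8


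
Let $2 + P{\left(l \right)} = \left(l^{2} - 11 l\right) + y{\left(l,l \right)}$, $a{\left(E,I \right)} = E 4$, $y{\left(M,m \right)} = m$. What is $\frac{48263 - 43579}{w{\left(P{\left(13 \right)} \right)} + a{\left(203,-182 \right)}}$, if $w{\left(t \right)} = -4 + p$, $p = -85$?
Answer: $\frac{4684}{723} \approx 6.4786$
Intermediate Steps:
$a{\left(E,I \right)} = 4 E$
$P{\left(l \right)} = -2 + l^{2} - 10 l$ ($P{\left(l \right)} = -2 + \left(\left(l^{2} - 11 l\right) + l\right) = -2 + \left(l^{2} - 10 l\right) = -2 + l^{2} - 10 l$)
$w{\left(t \right)} = -89$ ($w{\left(t \right)} = -4 - 85 = -89$)
$\frac{48263 - 43579}{w{\left(P{\left(13 \right)} \right)} + a{\left(203,-182 \right)}} = \frac{48263 - 43579}{-89 + 4 \cdot 203} = \frac{4684}{-89 + 812} = \frac{4684}{723}$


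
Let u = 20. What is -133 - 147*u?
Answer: -3073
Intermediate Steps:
-133 - 147*u = -133 - 147*20 = -133 - 2940 = -3073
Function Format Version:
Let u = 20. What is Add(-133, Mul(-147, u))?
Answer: -3073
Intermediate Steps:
Add(-133, Mul(-147, u)) = Add(-133, Mul(-147, 20)) = Add(-133, -2940) = -3073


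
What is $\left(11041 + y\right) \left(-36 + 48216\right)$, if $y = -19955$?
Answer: $-429476520$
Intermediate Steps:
$\left(11041 + y\right) \left(-36 + 48216\right) = \left(11041 - 19955\right) \left(-36 + 48216\right) = \left(-8914\right) 48180 = -429476520$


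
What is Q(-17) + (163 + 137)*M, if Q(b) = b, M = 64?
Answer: 19183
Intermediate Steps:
Q(-17) + (163 + 137)*M = -17 + (163 + 137)*64 = -17 + 300*64 = -17 + 19200 = 19183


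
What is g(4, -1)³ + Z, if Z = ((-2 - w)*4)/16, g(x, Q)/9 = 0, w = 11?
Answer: -13/4 ≈ -3.2500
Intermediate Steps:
g(x, Q) = 0 (g(x, Q) = 9*0 = 0)
Z = -13/4 (Z = ((-2 - 1*11)*4)/16 = ((-2 - 11)*4)*(1/16) = -13*4*(1/16) = -52*1/16 = -13/4 ≈ -3.2500)
g(4, -1)³ + Z = 0³ - 13/4 = 0 - 13/4 = -13/4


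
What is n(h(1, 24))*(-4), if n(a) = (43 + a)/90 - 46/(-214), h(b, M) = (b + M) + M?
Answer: -23828/4815 ≈ -4.9487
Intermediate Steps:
h(b, M) = b + 2*M (h(b, M) = (M + b) + M = b + 2*M)
n(a) = 6671/9630 + a/90 (n(a) = (43 + a)*(1/90) - 46*(-1/214) = (43/90 + a/90) + 23/107 = 6671/9630 + a/90)
n(h(1, 24))*(-4) = (6671/9630 + (1 + 2*24)/90)*(-4) = (6671/9630 + (1 + 48)/90)*(-4) = (6671/9630 + (1/90)*49)*(-4) = (6671/9630 + 49/90)*(-4) = (5957/4815)*(-4) = -23828/4815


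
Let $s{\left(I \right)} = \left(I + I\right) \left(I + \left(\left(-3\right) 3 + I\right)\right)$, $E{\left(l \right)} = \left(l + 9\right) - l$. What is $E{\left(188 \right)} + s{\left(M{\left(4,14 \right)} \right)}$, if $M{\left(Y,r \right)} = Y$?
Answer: $1$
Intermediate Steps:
$E{\left(l \right)} = 9$ ($E{\left(l \right)} = \left(9 + l\right) - l = 9$)
$s{\left(I \right)} = 2 I \left(-9 + 2 I\right)$ ($s{\left(I \right)} = 2 I \left(I + \left(-9 + I\right)\right) = 2 I \left(-9 + 2 I\right)$)
$E{\left(188 \right)} + s{\left(M{\left(4,14 \right)} \right)} = 9 + 2 \cdot 4 \left(-9 + 2 \cdot 4\right) = 9 + 2 \cdot 4 \left(-9 + 8\right) = 9 + 2 \cdot 4 \left(-1\right) = 9 - 8 = 1$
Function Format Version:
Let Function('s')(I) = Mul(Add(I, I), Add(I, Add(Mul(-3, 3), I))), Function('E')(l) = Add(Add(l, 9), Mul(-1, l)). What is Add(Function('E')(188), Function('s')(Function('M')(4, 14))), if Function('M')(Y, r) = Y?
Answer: 1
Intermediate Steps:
Function('E')(l) = 9 (Function('E')(l) = Add(Add(9, l), Mul(-1, l)) = 9)
Function('s')(I) = Mul(2, I, Add(-9, Mul(2, I))) (Function('s')(I) = Mul(Mul(2, I), Add(I, Add(-9, I))) = Mul(Mul(2, I), Add(-9, Mul(2, I))) = Mul(2, I, Add(-9, Mul(2, I))))
Add(Function('E')(188), Function('s')(Function('M')(4, 14))) = Add(9, Mul(2, 4, Add(-9, Mul(2, 4)))) = Add(9, Mul(2, 4, Add(-9, 8))) = Add(9, Mul(2, 4, -1)) = Add(9, -8) = 1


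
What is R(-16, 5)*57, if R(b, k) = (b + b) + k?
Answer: -1539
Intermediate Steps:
R(b, k) = k + 2*b (R(b, k) = 2*b + k = k + 2*b)
R(-16, 5)*57 = (5 + 2*(-16))*57 = (5 - 32)*57 = -27*57 = -1539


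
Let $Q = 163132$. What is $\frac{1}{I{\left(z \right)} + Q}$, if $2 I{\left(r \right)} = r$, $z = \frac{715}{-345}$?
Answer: $\frac{138}{22512073} \approx 6.13 \cdot 10^{-6}$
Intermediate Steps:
$z = - \frac{143}{69}$ ($z = 715 \left(- \frac{1}{345}\right) = - \frac{143}{69} \approx -2.0725$)
$I{\left(r \right)} = \frac{r}{2}$
$\frac{1}{I{\left(z \right)} + Q} = \frac{1}{\frac{1}{2} \left(- \frac{143}{69}\right) + 163132} = \frac{1}{- \frac{143}{138} + 163132} = \frac{1}{\frac{22512073}{138}} = \frac{138}{22512073}$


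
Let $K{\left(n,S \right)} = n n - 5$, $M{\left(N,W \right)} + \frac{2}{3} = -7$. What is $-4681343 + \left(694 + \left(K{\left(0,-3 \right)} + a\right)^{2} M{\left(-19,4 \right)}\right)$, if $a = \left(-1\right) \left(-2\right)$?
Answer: $-4680718$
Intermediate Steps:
$a = 2$
$M{\left(N,W \right)} = - \frac{23}{3}$ ($M{\left(N,W \right)} = - \frac{2}{3} - 7 = - \frac{23}{3}$)
$K{\left(n,S \right)} = -5 + n^{2}$ ($K{\left(n,S \right)} = n^{2} - 5 = -5 + n^{2}$)
$-4681343 + \left(694 + \left(K{\left(0,-3 \right)} + a\right)^{2} M{\left(-19,4 \right)}\right) = -4681343 + \left(694 + \left(\left(-5 + 0^{2}\right) + 2\right)^{2} \left(- \frac{23}{3}\right)\right) = -4681343 + \left(694 + \left(\left(-5 + 0\right) + 2\right)^{2} \left(- \frac{23}{3}\right)\right) = -4681343 + \left(694 + \left(-5 + 2\right)^{2} \left(- \frac{23}{3}\right)\right) = -4681343 + \left(694 + \left(-3\right)^{2} \left(- \frac{23}{3}\right)\right) = -4681343 + \left(694 + 9 \left(- \frac{23}{3}\right)\right) = -4681343 + \left(694 - 69\right) = -4681343 + 625 = -4680718$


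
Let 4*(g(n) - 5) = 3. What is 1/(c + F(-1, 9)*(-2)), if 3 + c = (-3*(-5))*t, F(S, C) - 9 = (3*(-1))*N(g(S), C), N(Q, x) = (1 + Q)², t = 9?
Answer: 8/3099 ≈ 0.0025815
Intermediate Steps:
g(n) = 23/4 (g(n) = 5 + (¼)*3 = 5 + ¾ = 23/4)
F(S, C) = -2043/16 (F(S, C) = 9 + (3*(-1))*(1 + 23/4)² = 9 - 3*(27/4)² = 9 - 3*729/16 = 9 - 2187/16 = -2043/16)
c = 132 (c = -3 - 3*(-5)*9 = -3 + 15*9 = -3 + 135 = 132)
1/(c + F(-1, 9)*(-2)) = 1/(132 - 2043/16*(-2)) = 1/(132 + 2043/8) = 1/(3099/8) = 8/3099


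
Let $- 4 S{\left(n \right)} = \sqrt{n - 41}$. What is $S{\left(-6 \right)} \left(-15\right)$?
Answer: $\frac{15 i \sqrt{47}}{4} \approx 25.709 i$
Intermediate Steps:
$S{\left(n \right)} = - \frac{\sqrt{-41 + n}}{4}$ ($S{\left(n \right)} = - \frac{\sqrt{n - 41}}{4} = - \frac{\sqrt{-41 + n}}{4}$)
$S{\left(-6 \right)} \left(-15\right) = - \frac{\sqrt{-41 - 6}}{4} \left(-15\right) = - \frac{\sqrt{-47}}{4} \left(-15\right) = - \frac{i \sqrt{47}}{4} \left(-15\right) = \frac{15 i \sqrt{47}}{4}$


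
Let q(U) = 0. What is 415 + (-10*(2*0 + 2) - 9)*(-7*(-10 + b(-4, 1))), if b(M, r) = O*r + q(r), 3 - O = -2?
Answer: -600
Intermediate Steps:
O = 5 (O = 3 - 1*(-2) = 3 + 2 = 5)
b(M, r) = 5*r (b(M, r) = 5*r + 0 = 5*r)
415 + (-10*(2*0 + 2) - 9)*(-7*(-10 + b(-4, 1))) = 415 + (-10*(2*0 + 2) - 9)*(-7*(-10 + 5*1)) = 415 + (-10*(0 + 2) - 9)*(-7*(-10 + 5)) = 415 + (-10*2 - 9)*(-7*(-5)) = 415 + (-20 - 9)*35 = 415 - 29*35 = 415 - 1015 = -600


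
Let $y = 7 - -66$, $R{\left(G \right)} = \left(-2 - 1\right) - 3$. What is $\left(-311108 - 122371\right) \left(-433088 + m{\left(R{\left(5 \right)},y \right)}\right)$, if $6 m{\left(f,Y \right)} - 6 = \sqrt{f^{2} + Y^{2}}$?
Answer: $187734119673 - \frac{144493 \sqrt{5365}}{2} \approx 1.8773 \cdot 10^{11}$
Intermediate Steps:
$R{\left(G \right)} = -6$ ($R{\left(G \right)} = \left(-2 - 1\right) - 3 = -3 - 3 = -6$)
$y = 73$ ($y = 7 + 66 = 73$)
$m{\left(f,Y \right)} = 1 + \frac{\sqrt{Y^{2} + f^{2}}}{6}$ ($m{\left(f,Y \right)} = 1 + \frac{\sqrt{f^{2} + Y^{2}}}{6} = 1 + \frac{\sqrt{Y^{2} + f^{2}}}{6}$)
$\left(-311108 - 122371\right) \left(-433088 + m{\left(R{\left(5 \right)},y \right)}\right) = \left(-311108 - 122371\right) \left(-433088 + \left(1 + \frac{\sqrt{73^{2} + \left(-6\right)^{2}}}{6}\right)\right) = - 433479 \left(-433088 + \left(1 + \frac{\sqrt{5329 + 36}}{6}\right)\right) = - 433479 \left(-433088 + \left(1 + \frac{\sqrt{5365}}{6}\right)\right) = - 433479 \left(-433087 + \frac{\sqrt{5365}}{6}\right) = 187734119673 - \frac{144493 \sqrt{5365}}{2}$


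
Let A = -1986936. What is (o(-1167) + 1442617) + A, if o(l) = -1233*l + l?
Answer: 893425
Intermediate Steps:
o(l) = -1232*l
(o(-1167) + 1442617) + A = (-1232*(-1167) + 1442617) - 1986936 = (1437744 + 1442617) - 1986936 = 2880361 - 1986936 = 893425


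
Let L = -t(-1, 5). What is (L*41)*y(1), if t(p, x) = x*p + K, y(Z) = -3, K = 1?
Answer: -492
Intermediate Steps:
t(p, x) = 1 + p*x (t(p, x) = x*p + 1 = p*x + 1 = 1 + p*x)
L = 4 (L = -(1 - 1*5) = -(1 - 5) = -1*(-4) = 4)
(L*41)*y(1) = (4*41)*(-3) = 164*(-3) = -492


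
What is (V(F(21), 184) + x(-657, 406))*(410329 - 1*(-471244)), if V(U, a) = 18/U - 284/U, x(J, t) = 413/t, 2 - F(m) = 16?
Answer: 1023506253/58 ≈ 1.7647e+7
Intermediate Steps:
F(m) = -14 (F(m) = 2 - 1*16 = 2 - 16 = -14)
V(U, a) = -266/U
(V(F(21), 184) + x(-657, 406))*(410329 - 1*(-471244)) = (-266/(-14) + 413/406)*(410329 - 1*(-471244)) = (-266*(-1/14) + 413*(1/406))*(410329 + 471244) = (19 + 59/58)*881573 = (1161/58)*881573 = 1023506253/58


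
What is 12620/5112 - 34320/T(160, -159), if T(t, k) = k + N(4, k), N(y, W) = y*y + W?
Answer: 22406885/192978 ≈ 116.11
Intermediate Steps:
N(y, W) = W + y² (N(y, W) = y² + W = W + y²)
T(t, k) = 16 + 2*k (T(t, k) = k + (k + 4²) = k + (k + 16) = k + (16 + k) = 16 + 2*k)
12620/5112 - 34320/T(160, -159) = 12620/5112 - 34320/(16 + 2*(-159)) = 12620*(1/5112) - 34320/(16 - 318) = 3155/1278 - 34320/(-302) = 3155/1278 - 34320*(-1/302) = 3155/1278 + 17160/151 = 22406885/192978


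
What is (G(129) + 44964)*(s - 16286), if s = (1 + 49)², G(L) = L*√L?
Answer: -619873704 - 1778394*√129 ≈ -6.4007e+8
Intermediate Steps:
G(L) = L^(3/2)
s = 2500 (s = 50² = 2500)
(G(129) + 44964)*(s - 16286) = (129^(3/2) + 44964)*(2500 - 16286) = (129*√129 + 44964)*(-13786) = (44964 + 129*√129)*(-13786) = -619873704 - 1778394*√129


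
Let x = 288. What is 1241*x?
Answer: 357408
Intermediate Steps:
1241*x = 1241*288 = 357408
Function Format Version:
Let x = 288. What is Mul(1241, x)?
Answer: 357408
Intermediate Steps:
Mul(1241, x) = Mul(1241, 288) = 357408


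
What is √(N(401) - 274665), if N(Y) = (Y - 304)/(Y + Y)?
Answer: I*√176665548866/802 ≈ 524.08*I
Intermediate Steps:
N(Y) = (-304 + Y)/(2*Y) (N(Y) = (-304 + Y)/((2*Y)) = (-304 + Y)*(1/(2*Y)) = (-304 + Y)/(2*Y))
√(N(401) - 274665) = √((½)*(-304 + 401)/401 - 274665) = √((½)*(1/401)*97 - 274665) = √(97/802 - 274665) = √(-220281233/802) = I*√176665548866/802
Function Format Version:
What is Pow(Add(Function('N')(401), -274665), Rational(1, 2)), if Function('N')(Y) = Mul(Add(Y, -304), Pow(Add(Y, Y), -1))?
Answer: Mul(Rational(1, 802), I, Pow(176665548866, Rational(1, 2))) ≈ Mul(524.08, I)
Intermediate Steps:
Function('N')(Y) = Mul(Rational(1, 2), Pow(Y, -1), Add(-304, Y)) (Function('N')(Y) = Mul(Add(-304, Y), Pow(Mul(2, Y), -1)) = Mul(Add(-304, Y), Mul(Rational(1, 2), Pow(Y, -1))) = Mul(Rational(1, 2), Pow(Y, -1), Add(-304, Y)))
Pow(Add(Function('N')(401), -274665), Rational(1, 2)) = Pow(Add(Mul(Rational(1, 2), Pow(401, -1), Add(-304, 401)), -274665), Rational(1, 2)) = Pow(Add(Mul(Rational(1, 2), Rational(1, 401), 97), -274665), Rational(1, 2)) = Pow(Add(Rational(97, 802), -274665), Rational(1, 2)) = Pow(Rational(-220281233, 802), Rational(1, 2)) = Mul(Rational(1, 802), I, Pow(176665548866, Rational(1, 2)))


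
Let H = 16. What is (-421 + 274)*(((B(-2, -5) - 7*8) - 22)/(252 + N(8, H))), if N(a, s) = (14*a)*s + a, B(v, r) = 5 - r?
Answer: 833/171 ≈ 4.8713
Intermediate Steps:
N(a, s) = a + 14*a*s (N(a, s) = 14*a*s + a = a + 14*a*s)
(-421 + 274)*(((B(-2, -5) - 7*8) - 22)/(252 + N(8, H))) = (-421 + 274)*((((5 - 1*(-5)) - 7*8) - 22)/(252 + 8*(1 + 14*16))) = -147*(((5 + 5) - 56) - 22)/(252 + 8*(1 + 224)) = -147*((10 - 56) - 22)/(252 + 8*225) = -147*(-46 - 22)/(252 + 1800) = -(-9996)/2052 = -147*(-17/513) = 833/171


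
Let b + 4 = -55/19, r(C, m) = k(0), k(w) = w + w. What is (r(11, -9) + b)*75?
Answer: -9825/19 ≈ -517.11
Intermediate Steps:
k(w) = 2*w
r(C, m) = 0 (r(C, m) = 2*0 = 0)
b = -131/19 (b = -4 - 55/19 = -131/19 ≈ -6.8947)
(r(11, -9) + b)*75 = (0 - 131/19)*75 = -131/19*75 = -9825/19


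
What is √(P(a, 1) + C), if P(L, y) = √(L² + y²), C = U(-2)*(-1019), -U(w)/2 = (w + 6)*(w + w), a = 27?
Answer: √(-32608 + √730) ≈ 180.5*I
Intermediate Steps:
U(w) = -4*w*(6 + w) (U(w) = -2*(w + 6)*(w + w) = -2*(6 + w)*2*w = -4*w*(6 + w))
C = -32608 (C = -4*(-2)*(6 - 2)*(-1019) = -4*(-2)*4*(-1019) = 32*(-1019) = -32608)
√(P(a, 1) + C) = √(√(27² + 1²) - 32608) = √(√(729 + 1) - 32608) = √(√730 - 32608) = √(-32608 + √730)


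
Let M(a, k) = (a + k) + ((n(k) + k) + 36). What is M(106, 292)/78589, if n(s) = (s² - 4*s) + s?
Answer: 85114/78589 ≈ 1.0830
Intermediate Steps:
n(s) = s² - 3*s
M(a, k) = 36 + a + 2*k + k*(-3 + k) (M(a, k) = (a + k) + ((k*(-3 + k) + k) + 36) = (a + k) + ((k + k*(-3 + k)) + 36) = (a + k) + (36 + k + k*(-3 + k)) = 36 + a + 2*k + k*(-3 + k))
M(106, 292)/78589 = (36 + 106 + 292² - 1*292)/78589 = (36 + 106 + 85264 - 292)*(1/78589) = 85114*(1/78589) = 85114/78589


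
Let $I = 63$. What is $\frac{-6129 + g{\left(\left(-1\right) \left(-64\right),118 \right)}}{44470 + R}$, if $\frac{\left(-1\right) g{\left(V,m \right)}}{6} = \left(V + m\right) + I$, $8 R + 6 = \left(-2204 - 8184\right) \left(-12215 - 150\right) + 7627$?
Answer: $- \frac{60792}{128811001} \approx -0.00047195$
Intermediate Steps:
$R = \frac{128455241}{8}$ ($R = - \frac{3}{4} + \frac{\left(-2204 - 8184\right) \left(-12215 - 150\right) + 7627}{8} = - \frac{3}{4} + \frac{\left(-10388\right) \left(-12365\right) + 7627}{8} = - \frac{3}{4} + \frac{128447620 + 7627}{8} = - \frac{3}{4} + \frac{1}{8} \cdot 128455247 = - \frac{3}{4} + \frac{128455247}{8} = \frac{128455241}{8} \approx 1.6057 \cdot 10^{7}$)
$g{\left(V,m \right)} = -378 - 6 V - 6 m$ ($g{\left(V,m \right)} = - 6 \left(\left(V + m\right) + 63\right) = - 6 \left(63 + V + m\right) = -378 - 6 V - 6 m$)
$\frac{-6129 + g{\left(\left(-1\right) \left(-64\right),118 \right)}}{44470 + R} = \frac{-6129 - \left(1086 + 6 \left(-1\right) \left(-64\right)\right)}{44470 + \frac{128455241}{8}} = \frac{-6129 - 1470}{\frac{128811001}{8}} = \left(-6129 - 1470\right) \frac{8}{128811001} = \left(-7599\right) \frac{8}{128811001} = - \frac{60792}{128811001}$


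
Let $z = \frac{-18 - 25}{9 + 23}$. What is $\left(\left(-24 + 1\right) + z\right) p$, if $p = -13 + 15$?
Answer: $- \frac{779}{16} \approx -48.688$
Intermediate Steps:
$p = 2$
$z = - \frac{43}{32} \approx -1.3438$
$\left(\left(-24 + 1\right) + z\right) p = \left(\left(-24 + 1\right) - \frac{43}{32}\right) 2 = \left(-23 - \frac{43}{32}\right) 2 = \left(- \frac{779}{32}\right) 2 = - \frac{779}{16}$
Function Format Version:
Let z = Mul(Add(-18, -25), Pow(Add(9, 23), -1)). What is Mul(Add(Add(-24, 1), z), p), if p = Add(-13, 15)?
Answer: Rational(-779, 16) ≈ -48.688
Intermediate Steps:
p = 2
z = Rational(-43, 32) (z = Mul(-43, Pow(32, -1)) = Mul(-43, Rational(1, 32)) = Rational(-43, 32) ≈ -1.3438)
Mul(Add(Add(-24, 1), z), p) = Mul(Add(Add(-24, 1), Rational(-43, 32)), 2) = Mul(Add(-23, Rational(-43, 32)), 2) = Mul(Rational(-779, 32), 2) = Rational(-779, 16)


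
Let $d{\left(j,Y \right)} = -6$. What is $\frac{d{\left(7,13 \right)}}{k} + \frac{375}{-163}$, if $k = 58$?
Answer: $- \frac{11364}{4727} \approx -2.4041$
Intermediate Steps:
$\frac{d{\left(7,13 \right)}}{k} + \frac{375}{-163} = - \frac{6}{58} + \frac{375}{-163} = \left(-6\right) \frac{1}{58} + 375 \left(- \frac{1}{163}\right) = - \frac{3}{29} - \frac{375}{163} = - \frac{11364}{4727}$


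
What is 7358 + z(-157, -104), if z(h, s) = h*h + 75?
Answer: 32082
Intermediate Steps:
z(h, s) = 75 + h**2 (z(h, s) = h**2 + 75 = 75 + h**2)
7358 + z(-157, -104) = 7358 + (75 + (-157)**2) = 7358 + (75 + 24649) = 7358 + 24724 = 32082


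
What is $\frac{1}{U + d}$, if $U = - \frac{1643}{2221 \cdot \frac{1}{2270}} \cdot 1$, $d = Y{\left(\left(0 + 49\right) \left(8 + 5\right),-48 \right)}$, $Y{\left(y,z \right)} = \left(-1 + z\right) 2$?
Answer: $- \frac{2221}{3947268} \approx -0.00056267$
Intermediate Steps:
$Y{\left(y,z \right)} = -2 + 2 z$
$d = -98$ ($d = -2 + 2 \left(-48\right) = -2 - 96 = -98$)
$U = - \frac{3729610}{2221}$ ($U = - \frac{1643}{2221 \cdot \frac{1}{2270}} \cdot 1 = - \frac{1643}{\frac{2221}{2270}} \cdot 1 = \left(-1643\right) \frac{2270}{2221} \cdot 1 = \left(- \frac{3729610}{2221}\right) 1 = - \frac{3729610}{2221} \approx -1679.2$)
$\frac{1}{U + d} = \frac{1}{- \frac{3729610}{2221} - 98} = \frac{1}{- \frac{3947268}{2221}} = - \frac{2221}{3947268}$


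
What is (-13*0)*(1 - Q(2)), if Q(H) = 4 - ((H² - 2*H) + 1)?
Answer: 0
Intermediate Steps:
Q(H) = 3 - H² + 2*H (Q(H) = 4 - (1 + H² - 2*H) = 4 + (-1 - H² + 2*H) = 3 - H² + 2*H)
(-13*0)*(1 - Q(2)) = (-13*0)*(1 - (3 - 1*2² + 2*2)) = 0*(1 - (3 - 1*4 + 4)) = 0*(1 - (3 - 4 + 4)) = 0*(1 - 1*3) = 0*(1 - 3) = 0*(-2) = 0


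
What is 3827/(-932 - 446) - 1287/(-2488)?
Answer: -3874045/1714232 ≈ -2.2599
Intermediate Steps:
3827/(-932 - 446) - 1287/(-2488) = 3827/(-1378) - 1287*(-1/2488) = 3827*(-1/1378) + 1287/2488 = -3827/1378 + 1287/2488 = -3874045/1714232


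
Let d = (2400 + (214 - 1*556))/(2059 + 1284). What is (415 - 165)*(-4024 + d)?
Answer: -3362543500/3343 ≈ -1.0058e+6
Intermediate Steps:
d = 2058/3343 (d = (2400 + (214 - 556))/3343 = (2400 - 342)*(1/3343) = 2058*(1/3343) = 2058/3343 ≈ 0.61561)
(415 - 165)*(-4024 + d) = (415 - 165)*(-4024 + 2058/3343) = 250*(-13450174/3343) = -3362543500/3343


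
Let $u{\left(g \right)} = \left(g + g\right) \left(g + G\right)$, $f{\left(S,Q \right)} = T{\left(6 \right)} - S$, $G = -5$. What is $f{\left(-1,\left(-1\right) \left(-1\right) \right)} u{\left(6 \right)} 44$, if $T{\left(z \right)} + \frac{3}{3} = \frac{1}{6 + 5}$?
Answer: $48$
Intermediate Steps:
$T{\left(z \right)} = - \frac{10}{11}$ ($T{\left(z \right)} = -1 + \frac{1}{6 + 5} = -1 + \frac{1}{11} = - \frac{10}{11}$)
$f{\left(S,Q \right)} = - \frac{10}{11} - S$
$u{\left(g \right)} = 2 g \left(-5 + g\right)$ ($u{\left(g \right)} = \left(g + g\right) \left(g - 5\right) = 2 g \left(-5 + g\right)$)
$f{\left(-1,\left(-1\right) \left(-1\right) \right)} u{\left(6 \right)} 44 = \left(- \frac{10}{11} - -1\right) 2 \cdot 6 \left(-5 + 6\right) 44 = \left(- \frac{10}{11} + 1\right) 2 \cdot 6 \cdot 1 \cdot 44 = \frac{1}{11} \cdot 12 \cdot 44 = \frac{12}{11} \cdot 44 = 48$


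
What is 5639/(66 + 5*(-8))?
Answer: 5639/26 ≈ 216.88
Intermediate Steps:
5639/(66 + 5*(-8)) = 5639/(66 - 40) = 5639/26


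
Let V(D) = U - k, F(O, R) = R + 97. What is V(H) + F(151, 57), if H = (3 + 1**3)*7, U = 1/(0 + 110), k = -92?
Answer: 27061/110 ≈ 246.01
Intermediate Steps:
F(O, R) = 97 + R
U = 1/110 ≈ 0.0090909
H = 28 (H = (3 + 1)*7 = 4*7 = 28)
V(D) = 10121/110 (V(D) = 1/110 - 1*(-92) = 1/110 + 92 = 10121/110)
V(H) + F(151, 57) = 10121/110 + (97 + 57) = 10121/110 + 154 = 27061/110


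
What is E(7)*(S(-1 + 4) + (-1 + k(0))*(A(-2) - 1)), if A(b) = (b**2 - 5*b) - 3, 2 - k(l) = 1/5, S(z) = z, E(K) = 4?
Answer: 44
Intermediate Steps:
k(l) = 9/5 (k(l) = 2 - 1/5 = 9/5)
A(b) = -3 + b**2 - 5*b
E(7)*(S(-1 + 4) + (-1 + k(0))*(A(-2) - 1)) = 4*((-1 + 4) + (-1 + 9/5)*((-3 + (-2)**2 - 5*(-2)) - 1)) = 4*(3 + 4*((-3 + 4 + 10) - 1)/5) = 4*(3 + 4*(11 - 1)/5) = 4*(3 + (4/5)*10) = 4*(3 + 8) = 4*11 = 44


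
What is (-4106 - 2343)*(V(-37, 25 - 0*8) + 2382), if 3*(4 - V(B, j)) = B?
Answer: -46400555/3 ≈ -1.5467e+7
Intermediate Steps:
V(B, j) = 4 - B/3
(-4106 - 2343)*(V(-37, 25 - 0*8) + 2382) = (-4106 - 2343)*((4 - ⅓*(-37)) + 2382) = -6449*((4 + 37/3) + 2382) = -6449*(49/3 + 2382) = -6449*7195/3 = -46400555/3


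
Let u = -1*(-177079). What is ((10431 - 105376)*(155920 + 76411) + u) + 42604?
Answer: -22058447112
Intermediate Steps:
u = 177079
((10431 - 105376)*(155920 + 76411) + u) + 42604 = ((10431 - 105376)*(155920 + 76411) + 177079) + 42604 = (-94945*232331 + 177079) + 42604 = (-22058666795 + 177079) + 42604 = -22058489716 + 42604 = -22058447112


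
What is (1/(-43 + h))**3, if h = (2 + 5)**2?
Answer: 1/216 ≈ 0.0046296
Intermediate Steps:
h = 49 (h = 7**2 = 49)
(1/(-43 + h))**3 = (1/(-43 + 49))**3 = (1/6)**3 = 1/216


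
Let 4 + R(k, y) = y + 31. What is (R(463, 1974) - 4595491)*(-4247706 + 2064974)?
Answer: 10026357614680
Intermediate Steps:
R(k, y) = 27 + y (R(k, y) = -4 + (y + 31) = -4 + (31 + y) = 27 + y)
(R(463, 1974) - 4595491)*(-4247706 + 2064974) = ((27 + 1974) - 4595491)*(-4247706 + 2064974) = (2001 - 4595491)*(-2182732) = -4593490*(-2182732) = 10026357614680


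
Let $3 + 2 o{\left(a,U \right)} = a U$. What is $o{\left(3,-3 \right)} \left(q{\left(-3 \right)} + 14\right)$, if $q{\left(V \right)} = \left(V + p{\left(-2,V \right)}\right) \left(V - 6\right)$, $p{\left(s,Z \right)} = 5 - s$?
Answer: $132$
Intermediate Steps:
$o{\left(a,U \right)} = - \frac{3}{2} + \frac{U a}{2}$ ($o{\left(a,U \right)} = - \frac{3}{2} + \frac{a U}{2} = - \frac{3}{2} + \frac{U a}{2}$)
$q{\left(V \right)} = \left(-6 + V\right) \left(7 + V\right)$ ($q{\left(V \right)} = \left(V + \left(5 - -2\right)\right) \left(V - 6\right) = \left(V + \left(5 + 2\right)\right) \left(-6 + V\right) = \left(V + 7\right) \left(-6 + V\right) = \left(7 + V\right) \left(-6 + V\right) = \left(-6 + V\right) \left(7 + V\right)$)
$o{\left(3,-3 \right)} \left(q{\left(-3 \right)} + 14\right) = \left(- \frac{3}{2} + \frac{1}{2} \left(-3\right) 3\right) \left(\left(-42 - 3 + \left(-3\right)^{2}\right) + 14\right) = \left(- \frac{3}{2} - \frac{9}{2}\right) \left(\left(-42 - 3 + 9\right) + 14\right) = - 6 \left(-36 + 14\right) = \left(-6\right) \left(-22\right) = 132$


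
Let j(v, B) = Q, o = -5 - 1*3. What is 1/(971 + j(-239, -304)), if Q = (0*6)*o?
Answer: 1/971 ≈ 0.0010299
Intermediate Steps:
o = -8 (o = -5 - 3 = -8)
Q = 0 (Q = (0*6)*(-8) = 0*(-8) = 0)
j(v, B) = 0
1/(971 + j(-239, -304)) = 1/(971 + 0) = 1/971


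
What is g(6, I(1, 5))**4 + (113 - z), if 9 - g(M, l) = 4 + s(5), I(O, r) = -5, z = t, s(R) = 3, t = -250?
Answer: 379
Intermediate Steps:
z = -250
g(M, l) = 2 (g(M, l) = 9 - (4 + 3) = 9 - 1*7 = 9 - 7 = 2)
g(6, I(1, 5))**4 + (113 - z) = 2**4 + (113 - 1*(-250)) = 16 + (113 + 250) = 16 + 363 = 379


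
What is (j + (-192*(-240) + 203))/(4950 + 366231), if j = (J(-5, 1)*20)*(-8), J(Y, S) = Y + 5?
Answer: 46283/371181 ≈ 0.12469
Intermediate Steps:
J(Y, S) = 5 + Y
j = 0 (j = ((5 - 5)*20)*(-8) = (0*20)*(-8) = 0*(-8) = 0)
(j + (-192*(-240) + 203))/(4950 + 366231) = (0 + (-192*(-240) + 203))/(4950 + 366231) = (0 + (46080 + 203))/371181 = (0 + 46283)*(1/371181) = 46283*(1/371181) = 46283/371181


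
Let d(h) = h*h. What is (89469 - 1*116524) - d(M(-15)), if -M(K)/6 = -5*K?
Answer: -229555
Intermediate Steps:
M(K) = 30*K (M(K) = -(-30)*K = 30*K)
d(h) = h**2
(89469 - 1*116524) - d(M(-15)) = (89469 - 1*116524) - (30*(-15))**2 = (89469 - 116524) - 1*(-450)**2 = -27055 - 1*202500 = -27055 - 202500 = -229555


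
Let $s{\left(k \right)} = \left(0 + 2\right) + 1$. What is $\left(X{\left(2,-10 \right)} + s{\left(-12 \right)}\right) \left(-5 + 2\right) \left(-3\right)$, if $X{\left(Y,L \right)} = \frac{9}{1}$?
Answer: $108$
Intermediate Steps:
$X{\left(Y,L \right)} = 9$ ($X{\left(Y,L \right)} = 9 \cdot 1 = 9$)
$s{\left(k \right)} = 3$ ($s{\left(k \right)} = 2 + 1 = 3$)
$\left(X{\left(2,-10 \right)} + s{\left(-12 \right)}\right) \left(-5 + 2\right) \left(-3\right) = \left(9 + 3\right) \left(-5 + 2\right) \left(-3\right) = 12 \left(\left(-3\right) \left(-3\right)\right) = 12 \cdot 9 = 108$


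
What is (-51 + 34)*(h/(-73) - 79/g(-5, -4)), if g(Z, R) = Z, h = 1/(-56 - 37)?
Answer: -9117712/33945 ≈ -268.60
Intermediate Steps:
h = -1/93 (h = 1/(-93) = -1/93 ≈ -0.010753)
(-51 + 34)*(h/(-73) - 79/g(-5, -4)) = (-51 + 34)*(-1/93/(-73) - 79/(-5)) = -17*(-1/93*(-1/73) - 79*(-⅕)) = -17*(1/6789 + 79/5) = -17*536336/33945 = -9117712/33945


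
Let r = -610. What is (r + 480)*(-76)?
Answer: 9880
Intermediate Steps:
(r + 480)*(-76) = (-610 + 480)*(-76) = -130*(-76) = 9880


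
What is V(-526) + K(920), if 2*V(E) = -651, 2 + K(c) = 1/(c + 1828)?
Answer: -899969/2748 ≈ -327.50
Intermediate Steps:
K(c) = -2 + 1/(1828 + c) (K(c) = -2 + 1/(c + 1828) = -2 + 1/(1828 + c))
V(E) = -651/2 (V(E) = (1/2)*(-651) = -651/2)
V(-526) + K(920) = -651/2 + (-3655 - 2*920)/(1828 + 920) = -651/2 + (-3655 - 1840)/2748 = -651/2 + (1/2748)*(-5495) = -651/2 - 5495/2748 = -899969/2748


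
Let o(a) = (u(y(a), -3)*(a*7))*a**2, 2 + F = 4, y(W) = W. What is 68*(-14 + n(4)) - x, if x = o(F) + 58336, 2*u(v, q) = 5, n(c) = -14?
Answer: -60380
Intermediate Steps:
F = 2 (F = -2 + 4 = 2)
u(v, q) = 5/2 (u(v, q) = (1/2)*5 = 5/2)
o(a) = 35*a**3/2 (o(a) = (5*(a*7)/2)*a**2 = (5*(7*a)/2)*a**2 = (35*a/2)*a**2 = 35*a**3/2)
x = 58476 (x = (35/2)*2**3 + 58336 = (35/2)*8 + 58336 = 140 + 58336 = 58476)
68*(-14 + n(4)) - x = 68*(-14 - 14) - 1*58476 = 68*(-28) - 58476 = -1904 - 58476 = -60380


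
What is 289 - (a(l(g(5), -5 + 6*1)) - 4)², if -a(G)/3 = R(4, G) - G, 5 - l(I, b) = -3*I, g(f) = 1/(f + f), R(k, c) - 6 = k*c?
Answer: -456909/100 ≈ -4569.1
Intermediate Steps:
R(k, c) = 6 + c*k (R(k, c) = 6 + k*c = 6 + c*k)
g(f) = 1/(2*f)
l(I, b) = 5 + 3*I (l(I, b) = 5 - (-3)*I = 5 + 3*I)
a(G) = -18 - 9*G (a(G) = -3*((6 + G*4) - G) = -3*((6 + 4*G) - G) = -3*(6 + 3*G) = -18 - 9*G)
289 - (a(l(g(5), -5 + 6*1)) - 4)² = 289 - ((-18 - 9*(5 + 3*((½)/5))) - 4)² = 289 - ((-18 - 9*(5 + 3*((½)*(⅕)))) - 4)² = 289 - ((-18 - 9*(5 + 3*(⅒))) - 4)² = 289 - ((-18 - 9*(5 + 3/10)) - 4)² = 289 - ((-18 - 9*53/10) - 4)² = 289 - ((-18 - 477/10) - 4)² = 289 - (-657/10 - 4)² = 289 - (-697/10)² = 289 - 1*485809/100 = 289 - 485809/100 = -456909/100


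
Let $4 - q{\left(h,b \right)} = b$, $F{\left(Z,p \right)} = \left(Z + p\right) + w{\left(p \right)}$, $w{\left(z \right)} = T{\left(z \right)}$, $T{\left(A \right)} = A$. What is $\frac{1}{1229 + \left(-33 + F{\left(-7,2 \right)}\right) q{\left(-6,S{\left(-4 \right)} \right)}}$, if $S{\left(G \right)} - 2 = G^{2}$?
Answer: $\frac{1}{1733} \approx 0.00057703$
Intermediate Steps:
$w{\left(z \right)} = z$
$F{\left(Z,p \right)} = Z + 2 p$ ($F{\left(Z,p \right)} = \left(Z + p\right) + p = Z + 2 p$)
$S{\left(G \right)} = 2 + G^{2}$
$q{\left(h,b \right)} = 4 - b$
$\frac{1}{1229 + \left(-33 + F{\left(-7,2 \right)}\right) q{\left(-6,S{\left(-4 \right)} \right)}} = \frac{1}{1229 + \left(-33 + \left(-7 + 2 \cdot 2\right)\right) \left(4 - \left(2 + \left(-4\right)^{2}\right)\right)} = \frac{1}{1229 + \left(-33 + \left(-7 + 4\right)\right) \left(4 - \left(2 + 16\right)\right)} = \frac{1}{1229 + \left(-33 - 3\right) \left(4 - 18\right)} = \frac{1}{1229 - 36 \left(4 - 18\right)} = \frac{1}{1229 - -504} = \frac{1}{1229 + 504} = \frac{1}{1733}$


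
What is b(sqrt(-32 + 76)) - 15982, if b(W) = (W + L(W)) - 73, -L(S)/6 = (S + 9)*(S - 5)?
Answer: -16049 - 46*sqrt(11) ≈ -16202.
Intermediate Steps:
L(S) = -6*(-5 + S)*(9 + S) (L(S) = -6*(S + 9)*(S - 5) = -6*(9 + S)*(-5 + S) = -6*(-5 + S)*(9 + S))
b(W) = 197 - 23*W - 6*W**2 (b(W) = (W + (270 - 24*W - 6*W**2)) - 73 = (270 - 23*W - 6*W**2) - 73 = 197 - 23*W - 6*W**2)
b(sqrt(-32 + 76)) - 15982 = (197 - 23*sqrt(-32 + 76) - 6*(sqrt(-32 + 76))**2) - 15982 = (197 - 46*sqrt(11) - 6*(sqrt(44))**2) - 15982 = (197 - 46*sqrt(11) - 6*(2*sqrt(11))**2) - 15982 = (197 - 46*sqrt(11) - 6*44) - 15982 = (197 - 46*sqrt(11) - 264) - 15982 = (-67 - 46*sqrt(11)) - 15982 = -16049 - 46*sqrt(11)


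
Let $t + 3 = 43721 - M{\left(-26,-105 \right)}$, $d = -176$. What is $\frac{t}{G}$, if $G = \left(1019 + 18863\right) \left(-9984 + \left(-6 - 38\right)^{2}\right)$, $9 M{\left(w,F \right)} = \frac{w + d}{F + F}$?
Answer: $- \frac{41313409}{151209767520} \approx -0.00027322$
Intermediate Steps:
$M{\left(w,F \right)} = \frac{-176 + w}{18 F}$ ($M{\left(w,F \right)} = \frac{\left(w - 176\right) \frac{1}{F + F}}{9} = \frac{\left(-176 + w\right) \frac{1}{2 F}}{9} = \frac{\frac{1}{2} \frac{1}{F} \left(-176 + w\right)}{9} = \frac{-176 + w}{18 F}$)
$G = -160010336$ ($G = 19882 \left(-9984 + \left(-44\right)^{2}\right) = 19882 \left(-9984 + 1936\right) = 19882 \left(-8048\right) = -160010336$)
$t = \frac{41313409}{945}$ ($t = -3 + \left(43721 - \frac{-176 - 26}{18 \left(-105\right)}\right) = -3 + \left(43721 - \frac{1}{18} \left(- \frac{1}{105}\right) \left(-202\right)\right) = -3 + \left(43721 - \frac{101}{945}\right) = -3 + \frac{41316244}{945} = \frac{41313409}{945} \approx 43718.0$)
$\frac{t}{G} = \frac{41313409}{945 \left(-160010336\right)} = \frac{41313409}{945} \left(- \frac{1}{160010336}\right) = - \frac{41313409}{151209767520}$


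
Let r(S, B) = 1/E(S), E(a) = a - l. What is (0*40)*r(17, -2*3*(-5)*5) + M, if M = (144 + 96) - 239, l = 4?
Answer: 1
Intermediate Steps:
E(a) = -4 + a (E(a) = a - 1*4 = a - 4 = -4 + a)
r(S, B) = 1/(-4 + S)
M = 1 (M = 240 - 239 = 1)
(0*40)*r(17, -2*3*(-5)*5) + M = (0*40)/(-4 + 17) + 1 = 0/13 + 1 = 0*(1/13) + 1 = 0 + 1 = 1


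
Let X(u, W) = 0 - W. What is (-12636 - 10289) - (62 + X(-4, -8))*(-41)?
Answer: -20055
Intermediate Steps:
X(u, W) = -W
(-12636 - 10289) - (62 + X(-4, -8))*(-41) = (-12636 - 10289) - (62 - 1*(-8))*(-41) = -22925 - (62 + 8)*(-41) = -22925 - 70*(-41) = -22925 - 1*(-2870) = -22925 + 2870 = -20055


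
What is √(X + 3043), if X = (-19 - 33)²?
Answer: √5747 ≈ 75.809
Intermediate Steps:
X = 2704 (X = (-52)² = 2704)
√(X + 3043) = √(2704 + 3043) = √5747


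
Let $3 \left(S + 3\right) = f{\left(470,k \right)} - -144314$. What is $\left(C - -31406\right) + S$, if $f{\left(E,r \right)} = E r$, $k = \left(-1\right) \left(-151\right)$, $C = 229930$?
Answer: $\frac{999283}{3} \approx 3.3309 \cdot 10^{5}$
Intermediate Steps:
$k = 151$
$S = \frac{215275}{3}$ ($S = -3 + \frac{470 \cdot 151 - -144314}{3} = -3 + \frac{70970 + 144314}{3} = -3 + \frac{1}{3} \cdot 215284 = -3 + \frac{215284}{3} = \frac{215275}{3} \approx 71758.0$)
$\left(C - -31406\right) + S = \left(229930 - -31406\right) + \frac{215275}{3} = \left(229930 + 31406\right) + \frac{215275}{3} = 261336 + \frac{215275}{3} = \frac{999283}{3}$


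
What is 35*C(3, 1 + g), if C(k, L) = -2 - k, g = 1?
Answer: -175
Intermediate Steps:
35*C(3, 1 + g) = 35*(-2 - 1*3) = 35*(-2 - 3) = 35*(-5) = -175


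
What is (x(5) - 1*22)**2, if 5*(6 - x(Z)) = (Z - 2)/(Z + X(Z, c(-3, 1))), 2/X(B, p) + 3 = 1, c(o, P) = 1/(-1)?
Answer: 104329/400 ≈ 260.82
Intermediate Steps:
c(o, P) = -1
X(B, p) = -1 (X(B, p) = 2/(-3 + 1) = 2/(-2) = 2*(-1/2) = -1)
x(Z) = 6 - (-2 + Z)/(5*(-1 + Z)) (x(Z) = 6 - (Z - 2)/(5*(Z - 1)) = 6 - (-2 + Z)/(5*(-1 + Z)))
(x(5) - 1*22)**2 = ((-28 + 29*5)/(5*(-1 + 5)) - 1*22)**2 = ((1/5)*(-28 + 145)/4 - 22)**2 = ((1/5)*(1/4)*117 - 22)**2 = (117/20 - 22)**2 = (-323/20)**2 = 104329/400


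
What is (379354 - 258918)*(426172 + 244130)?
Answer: 80728491672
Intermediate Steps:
(379354 - 258918)*(426172 + 244130) = 120436*670302 = 80728491672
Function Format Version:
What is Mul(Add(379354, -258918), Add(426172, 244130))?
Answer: 80728491672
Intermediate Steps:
Mul(Add(379354, -258918), Add(426172, 244130)) = Mul(120436, 670302) = 80728491672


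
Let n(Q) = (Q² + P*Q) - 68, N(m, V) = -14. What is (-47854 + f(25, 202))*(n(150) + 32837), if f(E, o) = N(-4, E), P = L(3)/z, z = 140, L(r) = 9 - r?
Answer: -18521469504/7 ≈ -2.6459e+9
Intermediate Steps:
P = 3/70 (P = (9 - 1*3)/140 = (9 - 3)*(1/140) = 6*(1/140) = 3/70 ≈ 0.042857)
f(E, o) = -14
n(Q) = -68 + Q² + 3*Q/70 (n(Q) = (Q² + 3*Q/70) - 68 = -68 + Q² + 3*Q/70)
(-47854 + f(25, 202))*(n(150) + 32837) = (-47854 - 14)*((-68 + 150² + (3/70)*150) + 32837) = -47868*((-68 + 22500 + 45/7) + 32837) = -47868*(157069/7 + 32837) = -47868*386928/7 = -18521469504/7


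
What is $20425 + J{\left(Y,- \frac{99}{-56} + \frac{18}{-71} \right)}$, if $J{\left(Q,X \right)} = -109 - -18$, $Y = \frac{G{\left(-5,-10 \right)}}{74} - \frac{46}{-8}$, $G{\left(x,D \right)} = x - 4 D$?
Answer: $20334$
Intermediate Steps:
$Y = \frac{921}{148}$ ($Y = \frac{-5 - -40}{74} - \frac{46}{-8} = \left(-5 + 40\right) \frac{1}{74} - - \frac{23}{4} = 35 \cdot \frac{1}{74} + \frac{23}{4} = \frac{35}{74} + \frac{23}{4} = \frac{921}{148} \approx 6.223$)
$J{\left(Q,X \right)} = -91$ ($J{\left(Q,X \right)} = -109 + 18 = -91$)
$20425 + J{\left(Y,- \frac{99}{-56} + \frac{18}{-71} \right)} = 20425 - 91 = 20334$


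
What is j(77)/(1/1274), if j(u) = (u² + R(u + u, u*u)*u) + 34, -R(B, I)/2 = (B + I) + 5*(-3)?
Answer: -1182920466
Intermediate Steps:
R(B, I) = 30 - 2*B - 2*I (R(B, I) = -2*((B + I) + 5*(-3)) = -2*((B + I) - 15) = -2*(-15 + B + I) = 30 - 2*B - 2*I)
j(u) = 34 + u² + u*(30 - 4*u - 2*u²) (j(u) = (u² + (30 - 2*(u + u) - 2*u*u)*u) + 34 = (u² + (30 - 4*u - 2*u²)*u) + 34 = (u² + u*(30 - 4*u - 2*u²)) + 34 = 34 + u² + u*(30 - 4*u - 2*u²))
j(77)/(1/1274) = (34 - 3*77² - 2*77³ + 30*77)/(1/1274) = (34 - 3*5929 - 2*456533 + 2310)/(1/1274) = (34 - 17787 - 913066 + 2310)*1274 = -928509*1274 = -1182920466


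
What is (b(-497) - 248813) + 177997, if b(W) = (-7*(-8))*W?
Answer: -98648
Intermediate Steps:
b(W) = 56*W
(b(-497) - 248813) + 177997 = (56*(-497) - 248813) + 177997 = (-27832 - 248813) + 177997 = -276645 + 177997 = -98648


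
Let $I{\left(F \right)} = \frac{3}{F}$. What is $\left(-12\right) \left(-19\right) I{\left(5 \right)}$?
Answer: $\frac{684}{5} \approx 136.8$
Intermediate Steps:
$\left(-12\right) \left(-19\right) I{\left(5 \right)} = \left(-12\right) \left(-19\right) \frac{3}{5} = 228 \cdot 3 \cdot \frac{1}{5} = 228 \cdot \frac{3}{5} = \frac{684}{5}$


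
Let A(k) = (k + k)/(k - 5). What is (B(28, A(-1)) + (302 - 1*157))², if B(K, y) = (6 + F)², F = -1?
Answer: 28900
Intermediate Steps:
A(k) = 2*k/(-5 + k) (A(k) = (2*k)/(-5 + k) = 2*k/(-5 + k))
B(K, y) = 25 (B(K, y) = (6 - 1)² = 5² = 25)
(B(28, A(-1)) + (302 - 1*157))² = (25 + (302 - 1*157))² = (25 + (302 - 157))² = (25 + 145)² = 170² = 28900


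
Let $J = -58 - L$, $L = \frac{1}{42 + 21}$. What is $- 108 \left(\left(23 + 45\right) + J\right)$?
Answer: $- \frac{7548}{7} \approx -1078.3$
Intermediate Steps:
$L = \frac{1}{63} \approx 0.015873$
$J = - \frac{3655}{63}$ ($J = -58 - \frac{1}{63} = - \frac{3655}{63} \approx -58.016$)
$- 108 \left(\left(23 + 45\right) + J\right) = - 108 \left(\left(23 + 45\right) - \frac{3655}{63}\right) = - 108 \left(68 - \frac{3655}{63}\right) = \left(-108\right) \frac{629}{63} = - \frac{7548}{7}$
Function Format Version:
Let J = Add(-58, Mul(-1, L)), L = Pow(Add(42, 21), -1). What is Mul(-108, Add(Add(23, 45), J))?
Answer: Rational(-7548, 7) ≈ -1078.3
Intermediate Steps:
L = Rational(1, 63) (L = Pow(63, -1) = Rational(1, 63) ≈ 0.015873)
J = Rational(-3655, 63) (J = Add(-58, Mul(-1, Rational(1, 63))) = Add(-58, Rational(-1, 63)) = Rational(-3655, 63) ≈ -58.016)
Mul(-108, Add(Add(23, 45), J)) = Mul(-108, Add(Add(23, 45), Rational(-3655, 63))) = Mul(-108, Add(68, Rational(-3655, 63))) = Mul(-108, Rational(629, 63)) = Rational(-7548, 7)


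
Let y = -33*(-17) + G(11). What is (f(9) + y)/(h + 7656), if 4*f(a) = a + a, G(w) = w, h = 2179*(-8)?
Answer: -1153/19552 ≈ -0.058971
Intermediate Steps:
h = -17432
f(a) = a/2 (f(a) = (a + a)/4 = (2*a)/4 = a/2)
y = 572 (y = -33*(-17) + 11 = 561 + 11 = 572)
(f(9) + y)/(h + 7656) = ((½)*9 + 572)/(-17432 + 7656) = (9/2 + 572)/(-9776) = (1153/2)*(-1/9776) = -1153/19552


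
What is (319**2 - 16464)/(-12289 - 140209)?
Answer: -85297/152498 ≈ -0.55933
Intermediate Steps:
(319**2 - 16464)/(-12289 - 140209) = (101761 - 16464)/(-152498) = 85297*(-1/152498) = -85297/152498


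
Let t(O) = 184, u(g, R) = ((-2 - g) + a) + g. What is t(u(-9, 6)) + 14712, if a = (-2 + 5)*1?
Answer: 14896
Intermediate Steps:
a = 3 (a = 3*1 = 3)
u(g, R) = 1 (u(g, R) = ((-2 - g) + 3) + g = (1 - g) + g = 1)
t(u(-9, 6)) + 14712 = 184 + 14712 = 14896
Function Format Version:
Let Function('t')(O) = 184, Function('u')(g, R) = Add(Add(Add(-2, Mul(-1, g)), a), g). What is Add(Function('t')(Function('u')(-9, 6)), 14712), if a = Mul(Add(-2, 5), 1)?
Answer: 14896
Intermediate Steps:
a = 3 (a = Mul(3, 1) = 3)
Function('u')(g, R) = 1 (Function('u')(g, R) = Add(Add(Add(-2, Mul(-1, g)), 3), g) = Add(Add(1, Mul(-1, g)), g) = 1)
Add(Function('t')(Function('u')(-9, 6)), 14712) = Add(184, 14712) = 14896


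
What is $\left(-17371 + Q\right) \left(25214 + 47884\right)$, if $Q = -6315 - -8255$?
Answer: $-1127975238$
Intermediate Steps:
$Q = 1940$ ($Q = -6315 + 8255 = 1940$)
$\left(-17371 + Q\right) \left(25214 + 47884\right) = \left(-17371 + 1940\right) \left(25214 + 47884\right) = \left(-15431\right) 73098 = -1127975238$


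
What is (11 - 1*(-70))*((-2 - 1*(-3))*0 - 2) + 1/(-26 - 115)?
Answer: -22843/141 ≈ -162.01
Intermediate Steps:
(11 - 1*(-70))*((-2 - 1*(-3))*0 - 2) + 1/(-26 - 115) = (11 + 70)*((-2 + 3)*0 - 2) + 1/(-141) = 81*(1*0 - 2) - 1/141 = 81*(0 - 2) - 1/141 = 81*(-2) - 1/141 = -162 - 1/141 = -22843/141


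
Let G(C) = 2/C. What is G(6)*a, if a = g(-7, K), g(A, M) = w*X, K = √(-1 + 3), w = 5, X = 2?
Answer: 10/3 ≈ 3.3333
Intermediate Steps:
K = √2 ≈ 1.4142
g(A, M) = 10 (g(A, M) = 5*2 = 10)
a = 10
G(6)*a = (2/6)*10 = (2*(⅙))*10 = (⅓)*10 = 10/3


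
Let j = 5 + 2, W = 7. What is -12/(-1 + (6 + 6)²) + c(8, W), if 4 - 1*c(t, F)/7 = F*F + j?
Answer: -52064/143 ≈ -364.08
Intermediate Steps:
j = 7
c(t, F) = -21 - 7*F² (c(t, F) = 28 - 7*(F*F + 7) = 28 - 7*(F² + 7) = 28 - 7*(7 + F²) = 28 + (-49 - 7*F²) = -21 - 7*F²)
-12/(-1 + (6 + 6)²) + c(8, W) = -12/(-1 + (6 + 6)²) + (-21 - 7*7²) = -12/(-1 + 12²) + (-21 - 7*49) = -12/(-1 + 144) + (-21 - 343) = -12/143 - 364 = -52064/143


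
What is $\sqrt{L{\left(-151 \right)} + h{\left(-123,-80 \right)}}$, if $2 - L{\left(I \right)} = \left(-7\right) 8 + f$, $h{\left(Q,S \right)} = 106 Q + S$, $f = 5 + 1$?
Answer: $i \sqrt{13066} \approx 114.31 i$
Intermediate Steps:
$f = 6$
$h{\left(Q,S \right)} = S + 106 Q$
$L{\left(I \right)} = 52$ ($L{\left(I \right)} = 2 - \left(\left(-7\right) 8 + 6\right) = 2 - \left(-56 + 6\right) = 2 - -50 = 2 + 50 = 52$)
$\sqrt{L{\left(-151 \right)} + h{\left(-123,-80 \right)}} = \sqrt{52 + \left(-80 + 106 \left(-123\right)\right)} = \sqrt{52 - 13118} = \sqrt{-13066} = i \sqrt{13066}$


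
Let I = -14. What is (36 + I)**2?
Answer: 484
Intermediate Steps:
(36 + I)**2 = (36 - 14)**2 = 22**2 = 484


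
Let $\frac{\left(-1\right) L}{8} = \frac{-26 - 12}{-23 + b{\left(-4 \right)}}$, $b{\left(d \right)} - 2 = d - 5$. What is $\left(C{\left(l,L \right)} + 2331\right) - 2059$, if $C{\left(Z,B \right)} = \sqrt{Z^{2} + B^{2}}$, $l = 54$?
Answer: $272 + \frac{2 \sqrt{169801}}{15} \approx 326.94$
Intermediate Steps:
$b{\left(d \right)} = -3 + d$ ($b{\left(d \right)} = 2 + \left(d - 5\right) = 2 + \left(-5 + d\right) = -3 + d$)
$L = - \frac{152}{15}$ ($L = - 8 \frac{-26 - 12}{-23 - 7} = - 8 \left(- \frac{38}{-23 - 7}\right) = - 8 \left(- \frac{38}{-30}\right) = - 8 \left(\left(-38\right) \left(- \frac{1}{30}\right)\right) = \left(-8\right) \frac{19}{15} = - \frac{152}{15} \approx -10.133$)
$C{\left(Z,B \right)} = \sqrt{B^{2} + Z^{2}}$
$\left(C{\left(l,L \right)} + 2331\right) - 2059 = \left(\sqrt{\left(- \frac{152}{15}\right)^{2} + 54^{2}} + 2331\right) - 2059 = \left(\sqrt{\frac{23104}{225} + 2916} + 2331\right) - 2059 = \left(\sqrt{\frac{679204}{225}} + 2331\right) - 2059 = \left(\frac{2 \sqrt{169801}}{15} + 2331\right) - 2059 = \left(2331 + \frac{2 \sqrt{169801}}{15}\right) - 2059 = 272 + \frac{2 \sqrt{169801}}{15}$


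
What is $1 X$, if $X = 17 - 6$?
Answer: $11$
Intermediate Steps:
$X = 11$ ($X = 17 - 6 = 11$)
$1 X = 1 \cdot 11 = 11$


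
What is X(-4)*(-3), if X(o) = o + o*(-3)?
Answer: -24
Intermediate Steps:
X(o) = -2*o (X(o) = o - 3*o = -2*o)
X(-4)*(-3) = -2*(-4)*(-3) = 8*(-3) = -24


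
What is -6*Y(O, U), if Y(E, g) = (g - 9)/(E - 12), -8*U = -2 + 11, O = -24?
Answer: -27/16 ≈ -1.6875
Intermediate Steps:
U = -9/8 (U = -(-2 + 11)/8 = -1/8*9 = -9/8 ≈ -1.1250)
Y(E, g) = (-9 + g)/(-12 + E)
-6*Y(O, U) = -6*(-9 - 9/8)/(-12 - 24) = -6*(-81)/((-36)*8) = -(-1)*(-81)/(6*8) = -6*9/32 = -27/16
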